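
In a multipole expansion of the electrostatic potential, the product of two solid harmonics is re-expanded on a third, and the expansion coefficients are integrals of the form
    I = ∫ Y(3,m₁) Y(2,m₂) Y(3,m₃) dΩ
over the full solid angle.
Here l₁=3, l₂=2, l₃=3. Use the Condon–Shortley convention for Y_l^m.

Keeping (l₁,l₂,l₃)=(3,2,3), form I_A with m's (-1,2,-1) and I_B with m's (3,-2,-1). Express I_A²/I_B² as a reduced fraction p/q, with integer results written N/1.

12/5

l's match ⇒ only the (l;m) 3-j factors differ between A and B.
A: triangle coeff Δ(3,2,3) = 1/3780; Σ_t [2,2]: t=2:+1/16 = 1/16; (3j)²=2/35 [(3 2 3; -1 2 -1)], sign=+1
B: triangle coeff Δ(3,2,3) = 1/3780; Σ_t [0,0]: t=0:+1/96 = 1/96; (3j)²=1/42 [(3 2 3; 3 -2 -1)], sign=+1
I_A²/I_B² = (2/35)/(1/42) = 12/5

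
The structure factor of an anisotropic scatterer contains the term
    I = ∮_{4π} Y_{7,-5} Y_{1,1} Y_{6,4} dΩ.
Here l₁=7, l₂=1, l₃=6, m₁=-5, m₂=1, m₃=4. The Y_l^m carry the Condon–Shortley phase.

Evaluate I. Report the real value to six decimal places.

-0.284256

m-sum 0 ✓  L=14 even ✓  6≤6≤8 ✓
Π(2lᵢ+1) = 15×3×13 = 585
triangle coeff Δ(7,1,6) = 1/1365
Σ_t [1,1]: t=1:−1/518400 = -1/518400
(3j)²=7/195 [(7 1 6; 0 0 0)], sign=-1
Σ_t [2,2]: t=2:+1/14515200 = 1/14515200
(3j)²=22/455 [(7 1 6; -5 1 4)], sign=+1
⇒ 4πI² = 66/65
I = (-1)√(66/65/(4π)) = -0.28425647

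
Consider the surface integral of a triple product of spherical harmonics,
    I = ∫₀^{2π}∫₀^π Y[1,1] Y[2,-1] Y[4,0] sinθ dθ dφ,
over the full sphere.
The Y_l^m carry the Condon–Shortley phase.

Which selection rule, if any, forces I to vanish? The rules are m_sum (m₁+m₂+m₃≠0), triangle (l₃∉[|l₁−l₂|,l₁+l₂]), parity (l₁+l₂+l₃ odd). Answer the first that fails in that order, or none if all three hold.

triangle

azimuthal sum: 1 − 1 + 0 = 0  ✓
1 ≤ 4 ≤ 3 (triangle on l)  ✗
L = 1 + 2 + 4 = 7 (odd)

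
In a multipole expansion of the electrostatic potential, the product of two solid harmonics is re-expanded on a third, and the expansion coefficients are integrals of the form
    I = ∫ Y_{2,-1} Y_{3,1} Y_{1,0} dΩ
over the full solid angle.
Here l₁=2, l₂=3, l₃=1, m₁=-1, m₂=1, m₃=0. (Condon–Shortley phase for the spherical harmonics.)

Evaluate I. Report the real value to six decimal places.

-0.233597

Checks pass: Σm=0; 6 even; l₃=1∈[1,5].
(2·2+1)(2·3+1)(2·1+1) = 105
Δ: 4! 0! 2! / 7! → 1/105
sum: t=2:+1/4 = 1/4
3j²(2 3 1; 0 0 0) = Δ·Π!·Σ² = 3/35  (sign -1)
sum: t=3:−1/6 = -1/6
3j²(2 3 1; -1 1 0) = Δ·Π!·Σ² = 8/105  (sign +1)
combine: 4πI² = 105·3/35·8/105 = 24/35
take √, sign -1: I = -0.23359668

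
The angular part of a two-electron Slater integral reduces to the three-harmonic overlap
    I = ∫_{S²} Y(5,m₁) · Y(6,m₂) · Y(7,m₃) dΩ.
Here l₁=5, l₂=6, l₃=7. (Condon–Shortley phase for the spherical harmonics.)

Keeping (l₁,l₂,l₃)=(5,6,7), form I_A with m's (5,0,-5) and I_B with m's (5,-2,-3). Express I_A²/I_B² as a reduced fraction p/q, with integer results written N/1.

33/35

Shared (l₁,l₂,l₃)=(5,6,7): N and (l;000)² cancel in I_A²/I_B².
A: Δ = 4!·6!·8!/19! = 1/174594420; Racah Σ t=0..0: t=0:+1/24883200 = 1/24883200; ⇒ 3j(5 6 7; 5 0 -5)² = 70/4199, sgn +1
B: Δ = 4!·6!·8!/19! = 1/174594420; Racah Σ t=0..0: t=0:+1/9953280 = 1/9953280; ⇒ 3j(5 6 7; 5 -2 -3)² = 2450/138567, sgn +1
I_A²/I_B² = (70/4199)/(2450/138567) = 33/35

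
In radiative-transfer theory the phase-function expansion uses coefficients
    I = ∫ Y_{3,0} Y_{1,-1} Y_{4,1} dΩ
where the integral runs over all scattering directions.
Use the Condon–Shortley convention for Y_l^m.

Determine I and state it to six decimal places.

Checks pass: Σm=0; 8 even; l₃=4∈[2,4].
(2·3+1)(2·1+1)(2·4+1) = 189
Δ: 0! 6! 2! / 9! → 1/252
sum: t=0:+1/36 = 1/36
3j²(3 1 4; 0 0 0) = Δ·Π!·Σ² = 4/63  (sign +1)
sum: t=0:+1/72 = 1/72
3j²(3 1 4; 0 -1 1) = Δ·Π!·Σ² = 5/126  (sign -1)
combine: 4πI² = 189·4/63·5/126 = 10/21
take √, sign -1: I = -0.19466390

-0.194664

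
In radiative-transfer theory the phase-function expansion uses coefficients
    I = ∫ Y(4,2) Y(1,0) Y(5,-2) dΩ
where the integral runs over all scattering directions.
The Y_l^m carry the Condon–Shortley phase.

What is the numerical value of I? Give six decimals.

0.225034

m-sum 0 ✓  L=10 even ✓  3≤5≤5 ✓
Π(2lᵢ+1) = 9×3×11 = 297
triangle coeff Δ(4,1,5) = 1/495
Σ_t [0,0]: t=0:+1/576 = 1/576
(3j)²=5/99 [(4 1 5; 0 0 0)], sign=-1
Σ_t [0,0]: t=0:+1/1440 = 1/1440
(3j)²=7/165 [(4 1 5; 2 0 -2)], sign=-1
⇒ 4πI² = 7/11
I = (+1)√(7/11/(4π)) = 0.22503380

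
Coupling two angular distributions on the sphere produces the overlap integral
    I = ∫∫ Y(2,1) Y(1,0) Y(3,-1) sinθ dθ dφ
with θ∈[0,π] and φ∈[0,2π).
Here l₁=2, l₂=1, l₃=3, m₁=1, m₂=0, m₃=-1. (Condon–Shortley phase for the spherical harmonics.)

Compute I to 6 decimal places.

Rules hold: Σm=0, L=6 even, 1≤3≤3.
N = 5·3·7 = 105
Δ = 0!·4!·2!/7! = 1/105
Racah Σ t=0..0: t=0:+1/4 = 1/4
⇒ 3j(2 1 3; 0 0 0)² = 3/35, sgn -1
Racah Σ t=0..0: t=0:+1/6 = 1/6
⇒ 3j(2 1 3; 1 0 -1)² = 8/105, sgn +1
4πI² = N·(3j₀)²·(3jₘ)² = 24/35
I = -1·√(0.685714/4π) = -0.23359668

-0.233597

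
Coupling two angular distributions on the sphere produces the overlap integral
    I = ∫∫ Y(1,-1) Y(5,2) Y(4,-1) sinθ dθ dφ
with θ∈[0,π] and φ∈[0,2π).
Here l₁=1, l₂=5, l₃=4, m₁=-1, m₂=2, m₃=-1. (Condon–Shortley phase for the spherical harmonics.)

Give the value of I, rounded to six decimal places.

m-sum 0 ✓  L=10 even ✓  4≤4≤6 ✓
Π(2lᵢ+1) = 3×11×9 = 297
triangle coeff Δ(1,5,4) = 1/495
Σ_t [1,1]: t=1:−1/576 = -1/576
(3j)²=5/99 [(1 5 4; 0 0 0)], sign=-1
Σ_t [2,2]: t=2:+1/1440 = 1/1440
(3j)²=7/165 [(1 5 4; -1 2 -1)], sign=-1
⇒ 4πI² = 7/11
I = (+1)√(7/11/(4π)) = 0.22503380

0.225034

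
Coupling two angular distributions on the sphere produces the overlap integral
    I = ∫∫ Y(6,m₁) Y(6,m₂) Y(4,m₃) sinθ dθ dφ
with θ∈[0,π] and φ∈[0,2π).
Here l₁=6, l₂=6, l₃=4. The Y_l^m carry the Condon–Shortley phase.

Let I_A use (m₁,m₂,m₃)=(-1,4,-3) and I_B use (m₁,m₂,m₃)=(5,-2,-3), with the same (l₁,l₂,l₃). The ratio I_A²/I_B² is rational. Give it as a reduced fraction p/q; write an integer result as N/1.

500/539

l's match ⇒ only the (l;m) 3-j factors differ between A and B.
A: triangle coeff Δ(6,6,4) = 1/15315300; Σ_t [6,7]: t=6:+1/207360 t=7:−1/725760 = 1/290304; (3j)²=125/7293 [(6 6 4; -1 4 -3)], sign=-1
B: triangle coeff Δ(6,6,4) = 1/15315300; Σ_t [0,1]: t=0:+1/5806080 t=1:−1/725760 = -1/829440; (3j)²=49/2652 [(6 6 4; 5 -2 -3)], sign=+1
I_A²/I_B² = (125/7293)/(49/2652) = 500/539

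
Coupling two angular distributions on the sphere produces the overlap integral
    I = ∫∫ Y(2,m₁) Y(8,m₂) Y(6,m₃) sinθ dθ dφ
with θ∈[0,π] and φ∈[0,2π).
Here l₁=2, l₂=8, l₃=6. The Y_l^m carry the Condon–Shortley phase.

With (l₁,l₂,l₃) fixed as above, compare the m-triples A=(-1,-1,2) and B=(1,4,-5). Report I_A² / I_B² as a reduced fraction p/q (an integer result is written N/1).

l's match ⇒ only the (l;m) 3-j factors differ between A and B.
A: triangle coeff Δ(2,8,6) = 1/30940; Σ_t [3,3]: t=3:−1/5806080 = -1/5806080; (3j)²=9/884 [(2 8 6; -1 -1 2)], sign=-1
B: triangle coeff Δ(2,8,6) = 1/30940; Σ_t [1,1]: t=1:−1/239500800 = -1/239500800; (3j)²=12/7735 [(2 8 6; 1 4 -5)], sign=+1
I_A²/I_B² = (9/884)/(12/7735) = 105/16

105/16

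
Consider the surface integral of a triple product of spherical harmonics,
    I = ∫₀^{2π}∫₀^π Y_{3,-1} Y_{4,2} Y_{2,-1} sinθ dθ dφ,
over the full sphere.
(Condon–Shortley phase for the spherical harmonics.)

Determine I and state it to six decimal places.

0.000000

Σlᵢ=9 odd — θ-integrand is odd under cosθ→−cosθ; I=0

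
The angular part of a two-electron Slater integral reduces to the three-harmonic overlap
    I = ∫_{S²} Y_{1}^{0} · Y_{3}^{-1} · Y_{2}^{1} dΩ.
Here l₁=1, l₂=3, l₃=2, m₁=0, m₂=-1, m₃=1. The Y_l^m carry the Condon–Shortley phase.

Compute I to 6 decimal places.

-0.233597

m-sum 0 ✓  L=6 even ✓  2≤2≤4 ✓
Π(2lᵢ+1) = 3×7×5 = 105
triangle coeff Δ(1,3,2) = 1/105
Σ_t [1,1]: t=1:−1/4 = -1/4
(3j)²=3/35 [(1 3 2; 0 0 0)], sign=-1
Σ_t [1,1]: t=1:−1/6 = -1/6
(3j)²=8/105 [(1 3 2; 0 -1 1)], sign=+1
⇒ 4πI² = 24/35
I = (-1)√(24/35/(4π)) = -0.23359668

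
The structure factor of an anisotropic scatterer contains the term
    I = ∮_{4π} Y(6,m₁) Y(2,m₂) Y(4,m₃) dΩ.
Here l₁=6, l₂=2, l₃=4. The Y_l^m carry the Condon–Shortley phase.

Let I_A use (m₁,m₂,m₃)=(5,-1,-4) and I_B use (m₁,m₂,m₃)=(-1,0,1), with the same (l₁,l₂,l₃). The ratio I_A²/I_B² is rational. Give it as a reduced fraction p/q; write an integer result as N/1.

11/14

Same 6,2,4: normalisation and zero-m 3j drop out of the ratio.
A: Δ: 4! 8! 0! / 13! → 1/6435; sum: t=1:−1/241920 = -1/241920; 3j²(6 2 4; 5 -1 -4) = Δ·Π!·Σ² = 1/39  (sign -1)
B: Δ: 4! 8! 0! / 13! → 1/6435; sum: t=2:+1/2880 = 1/2880; 3j²(6 2 4; -1 0 1) = Δ·Π!·Σ² = 14/429  (sign -1)
I_A²/I_B² = (1/39)/(14/429) = 11/14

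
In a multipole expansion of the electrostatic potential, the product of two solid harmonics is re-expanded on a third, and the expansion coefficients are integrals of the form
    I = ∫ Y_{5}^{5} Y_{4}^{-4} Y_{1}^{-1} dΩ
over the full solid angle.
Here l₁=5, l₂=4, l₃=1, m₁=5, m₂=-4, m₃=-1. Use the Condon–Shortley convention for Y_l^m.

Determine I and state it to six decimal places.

-0.329416

Checks pass: Σm=0; 10 even; l₃=1∈[1,9].
(2·5+1)(2·4+1)(2·1+1) = 297
Δ: 8! 2! 0! / 11! → 1/495
sum: t=4:+1/576 = 1/576
3j²(5 4 1; 0 0 0) = Δ·Π!·Σ² = 5/99  (sign -1)
sum: t=0:+1/80640 = 1/80640
3j²(5 4 1; 5 -4 -1) = Δ·Π!·Σ² = 1/11  (sign +1)
combine: 4πI² = 297·5/99·1/11 = 15/11
take √, sign -1: I = -0.32941575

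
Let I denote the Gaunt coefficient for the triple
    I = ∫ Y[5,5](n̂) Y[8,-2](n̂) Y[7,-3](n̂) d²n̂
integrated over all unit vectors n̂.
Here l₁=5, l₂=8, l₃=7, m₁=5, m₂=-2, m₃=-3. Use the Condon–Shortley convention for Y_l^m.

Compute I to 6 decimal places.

m-sum 0 ✓  L=20 even ✓  3≤7≤13 ✓
Π(2lᵢ+1) = 11×17×15 = 2805
triangle coeff Δ(5,8,7) = 1/814773960
Σ_t [1,5]: t=1:−1/87091200 t=2:+1/4976640 t=3:−1/2073600 t=4:+1/4976640 t=5:−1/87091200 = -1/9676800
(3j)²=360/46189 [(5 8 7; 0 0 0)], sign=+1
Σ_t [0,0]: t=0:+1/298598400 = 1/298598400
(3j)²=525/46189 [(5 8 7; 5 -2 -3)], sign=+1
⇒ 4πI² = 2835000/11408683
I = (+1)√(2835000/11408683/(4π)) = 0.14062219

0.140622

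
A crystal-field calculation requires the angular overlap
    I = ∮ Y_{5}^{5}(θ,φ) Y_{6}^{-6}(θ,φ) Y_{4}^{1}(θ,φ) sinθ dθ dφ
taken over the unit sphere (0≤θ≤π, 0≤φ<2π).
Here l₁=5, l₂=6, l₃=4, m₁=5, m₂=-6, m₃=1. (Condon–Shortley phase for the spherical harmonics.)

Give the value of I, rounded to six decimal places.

L=15 odd ⇒ parity kills the (l;000) factor ⇒ I = 0

0.000000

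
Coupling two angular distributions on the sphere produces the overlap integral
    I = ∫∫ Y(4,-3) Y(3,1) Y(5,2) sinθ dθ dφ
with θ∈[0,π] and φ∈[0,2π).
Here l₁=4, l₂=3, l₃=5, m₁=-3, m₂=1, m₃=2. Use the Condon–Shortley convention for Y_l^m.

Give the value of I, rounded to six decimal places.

m-sum 0 ✓  L=12 even ✓  1≤5≤7 ✓
Π(2lᵢ+1) = 9×7×11 = 693
triangle coeff Δ(4,3,5) = 1/180180
Σ_t [0,2]: t=0:+1/576 t=1:−1/144 t=2:+1/576 = -1/288
(3j)²=20/1001 [(4 3 5; 0 0 0)], sign=+1
Σ_t [1,2]: t=1:−1/4320 t=2:+1/960 = 7/8640
(3j)²=343/12870 [(4 3 5; -3 1 2)], sign=-1
⇒ 4πI² = 686/1859
I = (-1)√(686/1859/(4π)) = -0.17136315

-0.171363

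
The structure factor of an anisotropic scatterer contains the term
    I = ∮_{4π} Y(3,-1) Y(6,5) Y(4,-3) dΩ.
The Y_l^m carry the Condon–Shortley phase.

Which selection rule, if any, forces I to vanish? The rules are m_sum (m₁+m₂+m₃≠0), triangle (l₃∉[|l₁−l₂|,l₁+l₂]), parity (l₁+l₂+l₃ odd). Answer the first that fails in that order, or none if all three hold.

m_sum

Σmᵢ = 1  ✗
l₃∈[|l₁−l₂|,l₁+l₂]=[3,9], have l₃=4
Σlᵢ = 13 ⇒ odd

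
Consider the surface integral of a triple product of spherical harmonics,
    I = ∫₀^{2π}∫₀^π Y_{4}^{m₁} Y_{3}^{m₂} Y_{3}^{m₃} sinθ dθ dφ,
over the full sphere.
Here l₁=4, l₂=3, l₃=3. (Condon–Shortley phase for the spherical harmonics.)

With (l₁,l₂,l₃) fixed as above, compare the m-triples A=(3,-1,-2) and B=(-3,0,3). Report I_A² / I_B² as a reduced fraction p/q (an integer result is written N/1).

Shared (l₁,l₂,l₃)=(4,3,3): N and (l;000)² cancel in I_A²/I_B².
A: Δ = 4!·4!·2!/11! = 1/34650; Racah Σ t=0..1: t=0:+1/288 t=1:−1/144 = -1/288; ⇒ 3j(4 3 3; 3 -1 -2)² = 1/99, sgn +1
B: Δ = 4!·4!·2!/11! = 1/34650; Racah Σ t=3..3: t=3:−1/288 = -1/288; ⇒ 3j(4 3 3; -3 0 3)² = 1/22, sgn -1
I_A²/I_B² = (1/99)/(1/22) = 2/9

2/9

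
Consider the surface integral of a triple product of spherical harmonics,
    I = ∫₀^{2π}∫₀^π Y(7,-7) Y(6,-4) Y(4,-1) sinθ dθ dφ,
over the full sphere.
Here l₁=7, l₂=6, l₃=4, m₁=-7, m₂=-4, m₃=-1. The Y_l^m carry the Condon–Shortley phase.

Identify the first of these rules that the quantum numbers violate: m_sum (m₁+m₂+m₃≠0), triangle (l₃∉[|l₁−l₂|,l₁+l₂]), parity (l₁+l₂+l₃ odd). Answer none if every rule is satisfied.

m_sum

m₁+m₂+m₃ = -7 − 4 − 1 = -12  ✗
triangle: |7−6|=1 ≤ l₃=4 ≤ 7+6=13
parity: l₁+l₂+l₃ = 17 is odd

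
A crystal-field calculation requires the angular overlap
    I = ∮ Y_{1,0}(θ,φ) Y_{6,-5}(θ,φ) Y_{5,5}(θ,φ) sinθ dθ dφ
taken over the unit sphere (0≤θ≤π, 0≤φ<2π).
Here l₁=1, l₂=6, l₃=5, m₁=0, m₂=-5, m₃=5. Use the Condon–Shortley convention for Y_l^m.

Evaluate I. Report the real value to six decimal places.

m-sum 0 ✓  L=12 even ✓  5≤5≤7 ✓
Π(2lᵢ+1) = 3×13×11 = 429
triangle coeff Δ(1,6,5) = 1/858
Σ_t [1,1]: t=1:−1/14400 = -1/14400
(3j)²=6/143 [(1 6 5; 0 0 0)], sign=+1
Σ_t [1,1]: t=1:−1/3628800 = -1/3628800
(3j)²=1/78 [(1 6 5; 0 -5 5)], sign=-1
⇒ 4πI² = 3/13
I = (-1)√(3/13/(4π)) = -0.13551395

-0.135514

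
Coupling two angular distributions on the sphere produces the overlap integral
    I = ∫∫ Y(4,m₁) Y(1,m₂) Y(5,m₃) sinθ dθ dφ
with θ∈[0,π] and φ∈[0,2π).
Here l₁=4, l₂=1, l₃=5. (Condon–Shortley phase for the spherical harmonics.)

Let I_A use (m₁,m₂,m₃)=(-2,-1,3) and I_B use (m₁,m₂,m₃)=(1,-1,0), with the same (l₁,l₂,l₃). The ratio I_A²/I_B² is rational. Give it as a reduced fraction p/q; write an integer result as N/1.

Shared (l₁,l₂,l₃)=(4,1,5): N and (l;000)² cancel in I_A²/I_B².
A: Δ = 0!·8!·2!/11! = 1/495; Racah Σ t=0..0: t=0:+1/2880 = 1/2880; ⇒ 3j(4 1 5; -2 -1 3)² = 28/495, sgn +1
B: Δ = 0!·8!·2!/11! = 1/495; Racah Σ t=0..0: t=0:+1/1440 = 1/1440; ⇒ 3j(4 1 5; 1 -1 0)² = 2/99, sgn -1
I_A²/I_B² = (28/495)/(2/99) = 14/5

14/5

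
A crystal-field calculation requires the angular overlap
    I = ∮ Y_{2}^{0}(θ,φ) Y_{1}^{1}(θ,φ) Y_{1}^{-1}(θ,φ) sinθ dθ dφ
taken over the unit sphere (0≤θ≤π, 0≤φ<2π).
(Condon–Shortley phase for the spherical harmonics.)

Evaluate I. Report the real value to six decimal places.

0.126157

Rules hold: Σm=0, L=4 even, 1≤1≤3.
N = 5·3·3 = 45
Δ = 2!·2!·0!/5! = 1/30
Racah Σ t=1..1: t=1:−1/1 = -1/1
⇒ 3j(2 1 1; 0 0 0)² = 2/15, sgn +1
Racah Σ t=2..2: t=2:+1/4 = 1/4
⇒ 3j(2 1 1; 0 1 -1)² = 1/30, sgn +1
4πI² = N·(3j₀)²·(3jₘ)² = 1/5
I = +1·√(0.2/4π) = 0.12615663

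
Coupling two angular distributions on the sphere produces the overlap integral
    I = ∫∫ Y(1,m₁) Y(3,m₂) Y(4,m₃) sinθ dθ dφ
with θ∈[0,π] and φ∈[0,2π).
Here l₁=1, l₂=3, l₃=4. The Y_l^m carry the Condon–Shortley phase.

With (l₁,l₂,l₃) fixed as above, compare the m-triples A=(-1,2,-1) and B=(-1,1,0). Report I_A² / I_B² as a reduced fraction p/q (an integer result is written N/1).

Same 1,3,4: normalisation and zero-m 3j drop out of the ratio.
A: Δ: 0! 2! 6! / 9! → 1/252; sum: t=0:+1/240 = 1/240; 3j²(1 3 4; -1 2 -1) = Δ·Π!·Σ² = 1/84  (sign -1)
B: Δ: 0! 2! 6! / 9! → 1/252; sum: t=0:+1/96 = 1/96; 3j²(1 3 4; -1 1 0) = Δ·Π!·Σ² = 1/42  (sign +1)
I_A²/I_B² = (1/84)/(1/42) = 1/2

1/2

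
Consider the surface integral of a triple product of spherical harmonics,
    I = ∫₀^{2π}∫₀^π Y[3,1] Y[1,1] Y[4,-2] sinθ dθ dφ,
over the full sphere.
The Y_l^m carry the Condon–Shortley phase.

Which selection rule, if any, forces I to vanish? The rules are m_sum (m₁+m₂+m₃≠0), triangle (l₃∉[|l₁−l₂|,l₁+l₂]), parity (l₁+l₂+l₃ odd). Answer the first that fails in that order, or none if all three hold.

Σmᵢ = 0  ✓
l₃∈[|l₁−l₂|,l₁+l₂]=[2,4], have l₃=4  ✓
Σlᵢ = 8 ⇒ even  ✓

none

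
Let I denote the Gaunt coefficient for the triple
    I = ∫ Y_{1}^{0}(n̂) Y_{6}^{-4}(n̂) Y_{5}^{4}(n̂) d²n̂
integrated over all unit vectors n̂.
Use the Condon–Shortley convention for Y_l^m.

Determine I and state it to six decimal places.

0.182727

m-sum 0 ✓  L=12 even ✓  5≤5≤7 ✓
Π(2lᵢ+1) = 3×13×11 = 429
triangle coeff Δ(1,6,5) = 1/858
Σ_t [1,1]: t=1:−1/14400 = -1/14400
(3j)²=6/143 [(1 6 5; 0 0 0)], sign=+1
Σ_t [1,1]: t=1:−1/362880 = -1/362880
(3j)²=10/429 [(1 6 5; 0 -4 4)], sign=+1
⇒ 4πI² = 60/143
I = (+1)√(60/143/(4π)) = 0.18272698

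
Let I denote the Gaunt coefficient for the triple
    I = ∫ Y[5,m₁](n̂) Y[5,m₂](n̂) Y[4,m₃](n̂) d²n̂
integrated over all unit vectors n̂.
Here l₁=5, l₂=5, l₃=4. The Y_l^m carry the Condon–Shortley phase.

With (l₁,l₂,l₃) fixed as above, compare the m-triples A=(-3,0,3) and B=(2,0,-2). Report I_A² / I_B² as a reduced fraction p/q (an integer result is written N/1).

l's match ⇒ only the (l;m) 3-j factors differ between A and B.
A: triangle coeff Δ(5,5,4) = 1/3153150; Σ_t [4,5]: t=4:+1/6912 t=5:−1/17280 = 1/11520; (3j)²=2/143 [(5 5 4; -3 0 3)], sign=-1
B: triangle coeff Δ(5,5,4) = 1/3153150; Σ_t [1,3]: t=1:−1/11520 t=2:+1/1728 t=3:−1/3456 = 7/34560; (3j)²=7/858 [(5 5 4; 2 0 -2)], sign=+1
I_A²/I_B² = (2/143)/(7/858) = 12/7

12/7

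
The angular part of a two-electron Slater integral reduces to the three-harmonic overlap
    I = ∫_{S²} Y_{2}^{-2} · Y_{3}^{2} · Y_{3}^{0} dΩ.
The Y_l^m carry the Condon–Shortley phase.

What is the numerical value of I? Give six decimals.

-0.188063

Checks pass: Σm=0; 8 even; l₃=3∈[1,5].
(2·2+1)(2·3+1)(2·3+1) = 245
Δ: 2! 2! 4! / 9! → 1/3780
sum: t=0:+1/24 t=1:−1/4 t=2:+1/24 = -1/6
3j²(2 3 3; 0 0 0) = Δ·Π!·Σ² = 4/105  (sign +1)
sum: t=2:+1/24 = 1/24
3j²(2 3 3; -2 2 0) = Δ·Π!·Σ² = 1/21  (sign -1)
combine: 4πI² = 245·4/105·1/21 = 4/9
take √, sign -1: I = -0.18806319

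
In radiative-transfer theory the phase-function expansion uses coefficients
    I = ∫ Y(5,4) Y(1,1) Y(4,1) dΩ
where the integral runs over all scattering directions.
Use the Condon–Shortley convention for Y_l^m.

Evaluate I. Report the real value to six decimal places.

0.000000

Σmᵢ = 6 ≠ 0, so the φ-integral vanishes; I = 0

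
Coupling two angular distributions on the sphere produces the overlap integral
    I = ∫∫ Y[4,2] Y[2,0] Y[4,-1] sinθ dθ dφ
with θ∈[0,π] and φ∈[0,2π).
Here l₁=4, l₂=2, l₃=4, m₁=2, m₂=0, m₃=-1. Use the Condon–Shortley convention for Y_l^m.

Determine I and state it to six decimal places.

m-sum = 2 + 0 − 1 = 1 ≠ 0 ⇒ I = 0

0.000000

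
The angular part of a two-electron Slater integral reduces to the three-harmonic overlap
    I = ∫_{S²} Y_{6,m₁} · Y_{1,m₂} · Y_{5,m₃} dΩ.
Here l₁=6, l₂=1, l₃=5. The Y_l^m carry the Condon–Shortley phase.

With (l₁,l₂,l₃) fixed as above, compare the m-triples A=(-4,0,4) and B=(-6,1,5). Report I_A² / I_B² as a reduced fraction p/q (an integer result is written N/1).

Shared (l₁,l₂,l₃)=(6,1,5): N and (l;000)² cancel in I_A²/I_B².
A: Δ = 2!·10!·0!/13! = 1/858; Racah Σ t=1..1: t=1:−1/362880 = -1/362880; ⇒ 3j(6 1 5; -4 0 4)² = 10/429, sgn +1
B: Δ = 2!·10!·0!/13! = 1/858; Racah Σ t=2..2: t=2:+1/7257600 = 1/7257600; ⇒ 3j(6 1 5; -6 1 5)² = 1/13, sgn +1
I_A²/I_B² = (10/429)/(1/13) = 10/33

10/33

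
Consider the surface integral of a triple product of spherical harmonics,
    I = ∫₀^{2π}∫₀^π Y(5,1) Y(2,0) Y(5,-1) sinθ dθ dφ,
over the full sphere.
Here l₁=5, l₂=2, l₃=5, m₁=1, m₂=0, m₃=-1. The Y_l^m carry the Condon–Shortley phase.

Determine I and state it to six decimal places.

m-sum 0 ✓  L=12 even ✓  3≤5≤7 ✓
Π(2lᵢ+1) = 11×5×11 = 605
triangle coeff Δ(5,2,5) = 1/38610
Σ_t [0,2]: t=0:+1/2880 t=1:−1/576 t=2:+1/2880 = -1/960
(3j)²=10/429 [(5 2 5; 0 0 0)], sign=+1
Σ_t [0,2]: t=0:+1/2304 t=1:−1/720 t=2:+1/5760 = -1/1280
(3j)²=27/1430 [(5 2 5; 1 0 -1)], sign=-1
⇒ 4πI² = 45/169
I = (-1)√(45/169/(4π)) = -0.14556534

-0.145565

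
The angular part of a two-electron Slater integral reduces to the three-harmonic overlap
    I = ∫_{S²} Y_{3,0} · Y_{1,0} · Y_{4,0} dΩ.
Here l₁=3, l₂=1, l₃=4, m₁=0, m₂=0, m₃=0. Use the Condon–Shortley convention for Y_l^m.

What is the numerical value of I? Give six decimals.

0.246233

Rules hold: Σm=0, L=8 even, 2≤4≤4.
N = 7·3·9 = 189
Δ = 0!·6!·2!/9! = 1/252
Racah Σ t=0..0: t=0:+1/36 = 1/36
⇒ 3j(3 1 4; 0 0 0)² = 4/63, sgn +1
(m-triple is (0,0,0) — same symbol as above.)
4πI² = N·(3j₀)²·(3jₘ)² = 16/21
I = +1·√(0.761905/4π) = 0.24623252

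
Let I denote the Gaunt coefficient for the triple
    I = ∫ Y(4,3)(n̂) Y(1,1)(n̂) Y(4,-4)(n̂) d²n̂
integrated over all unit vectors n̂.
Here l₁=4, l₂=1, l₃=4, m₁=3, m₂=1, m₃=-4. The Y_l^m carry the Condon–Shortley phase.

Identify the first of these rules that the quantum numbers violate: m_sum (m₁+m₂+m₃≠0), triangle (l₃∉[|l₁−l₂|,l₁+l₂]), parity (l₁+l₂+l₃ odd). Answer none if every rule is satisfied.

Σmᵢ = 0  ✓
l₃∈[|l₁−l₂|,l₁+l₂]=[3,5], have l₃=4  ✓
Σlᵢ = 9 ⇒ odd  ✗

parity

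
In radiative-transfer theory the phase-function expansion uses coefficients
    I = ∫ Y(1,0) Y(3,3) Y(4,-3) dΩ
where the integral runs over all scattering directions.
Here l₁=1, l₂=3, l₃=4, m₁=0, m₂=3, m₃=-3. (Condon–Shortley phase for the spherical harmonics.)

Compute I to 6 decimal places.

-0.162868

Rules hold: Σm=0, L=8 even, 2≤4≤4.
N = 3·7·9 = 189
Δ = 0!·2!·6!/9! = 1/252
Racah Σ t=0..0: t=0:+1/36 = 1/36
⇒ 3j(1 3 4; 0 0 0)² = 4/63, sgn +1
Racah Σ t=0..0: t=0:+1/720 = 1/720
⇒ 3j(1 3 4; 0 3 -3)² = 1/36, sgn -1
4πI² = N·(3j₀)²·(3jₘ)² = 1/3
I = -1·√(0.333333/4π) = -0.16286750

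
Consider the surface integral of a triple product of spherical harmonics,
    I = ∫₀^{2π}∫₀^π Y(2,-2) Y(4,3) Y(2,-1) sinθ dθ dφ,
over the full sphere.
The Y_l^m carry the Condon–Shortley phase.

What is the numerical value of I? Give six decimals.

-0.238414

Rules hold: Σm=0, L=8 even, 2≤2≤6.
N = 5·9·5 = 225
Δ = 4!·0!·4!/9! = 1/630
Racah Σ t=2..2: t=2:+1/16 = 1/16
⇒ 3j(2 4 2; 0 0 0)² = 2/35, sgn +1
Racah Σ t=4..4: t=4:+1/144 = 1/144
⇒ 3j(2 4 2; -2 3 -1)² = 1/18, sgn -1
4πI² = N·(3j₀)²·(3jₘ)² = 5/7
I = -1·√(0.714286/4π) = -0.23841361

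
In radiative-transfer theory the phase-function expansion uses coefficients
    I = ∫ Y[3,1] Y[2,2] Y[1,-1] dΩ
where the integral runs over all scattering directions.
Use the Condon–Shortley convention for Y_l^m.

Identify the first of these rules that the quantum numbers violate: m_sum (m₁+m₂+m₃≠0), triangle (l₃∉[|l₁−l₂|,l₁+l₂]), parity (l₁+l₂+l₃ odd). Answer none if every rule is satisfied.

m_sum

m₁+m₂+m₃ = 1 + 2 − 1 = 2  ✗
triangle: |3−2|=1 ≤ l₃=1 ≤ 3+2=5
parity: l₁+l₂+l₃ = 6 is even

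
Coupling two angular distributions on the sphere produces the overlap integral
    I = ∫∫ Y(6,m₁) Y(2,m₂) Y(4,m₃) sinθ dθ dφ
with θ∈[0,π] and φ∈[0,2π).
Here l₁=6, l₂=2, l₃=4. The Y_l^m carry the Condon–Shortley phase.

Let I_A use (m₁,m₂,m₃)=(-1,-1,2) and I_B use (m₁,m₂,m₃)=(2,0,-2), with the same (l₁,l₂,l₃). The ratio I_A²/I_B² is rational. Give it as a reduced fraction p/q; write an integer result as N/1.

5/12

Same 6,2,4: normalisation and zero-m 3j drop out of the ratio.
A: Δ: 4! 8! 0! / 13! → 1/6435; sum: t=1:−1/8640 = -1/8640; 3j²(6 2 4; -1 -1 2) = Δ·Π!·Σ² = 14/1287  (sign -1)
B: Δ: 4! 8! 0! / 13! → 1/6435; sum: t=2:+1/5760 = 1/5760; 3j²(6 2 4; 2 0 -2) = Δ·Π!·Σ² = 56/2145  (sign +1)
I_A²/I_B² = (14/1287)/(56/2145) = 5/12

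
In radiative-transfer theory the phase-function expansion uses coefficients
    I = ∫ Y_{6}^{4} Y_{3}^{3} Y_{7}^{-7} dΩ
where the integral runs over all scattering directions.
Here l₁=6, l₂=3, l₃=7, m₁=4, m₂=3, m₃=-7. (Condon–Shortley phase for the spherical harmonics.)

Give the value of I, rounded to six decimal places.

m-sum 0 ✓  L=16 even ✓  3≤7≤9 ✓
Π(2lᵢ+1) = 13×7×15 = 1365
triangle coeff Δ(6,3,7) = 1/2042040
Σ_t [0,2]: t=0:+1/207360 t=1:−1/57600 t=2:+1/207360 = -1/129600
(3j)²=168/12155 [(6 3 7; 0 0 0)], sign=+1
Σ_t [2,2]: t=2:+1/174182400 = 1/174182400
(3j)²=1/136 [(6 3 7; 4 3 -7)], sign=+1
⇒ 4πI² = 441/3179
I = (+1)√(441/3179/(4π)) = 0.10506767

0.105068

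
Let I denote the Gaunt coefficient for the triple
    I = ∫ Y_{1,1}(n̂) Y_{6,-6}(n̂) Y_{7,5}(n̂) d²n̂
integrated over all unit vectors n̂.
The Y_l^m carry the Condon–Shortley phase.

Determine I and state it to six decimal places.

Rules hold: Σm=0, L=14 even, 5≤7≤7.
N = 3·13·15 = 585
Δ = 0!·2!·12!/15! = 1/1365
Racah Σ t=0..0: t=0:+1/518400 = 1/518400
⇒ 3j(1 6 7; 0 0 0)² = 7/195, sgn -1
Racah Σ t=0..0: t=0:+1/958003200 = 1/958003200
⇒ 3j(1 6 7; 1 -6 5)² = 1/1365, sgn +1
4πI² = N·(3j₀)²·(3jₘ)² = 1/65
I = -1·√(0.0153846/4π) = -0.03498955

-0.034990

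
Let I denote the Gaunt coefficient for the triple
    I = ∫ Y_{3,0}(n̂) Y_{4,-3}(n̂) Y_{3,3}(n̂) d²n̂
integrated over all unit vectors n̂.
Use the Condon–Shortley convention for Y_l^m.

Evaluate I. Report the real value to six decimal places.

0.203551

Checks pass: Σm=0; 10 even; l₃=3∈[1,7].
(2·3+1)(2·4+1)(2·3+1) = 441
Δ: 4! 2! 4! / 11! → 1/34650
sum: t=1:−1/72 t=2:+1/16 t=3:−1/72 = 5/144
3j²(3 4 3; 0 0 0) = Δ·Π!·Σ² = 2/77  (sign -1)
sum: t=1:−1/288 = -1/288
3j²(3 4 3; 0 -3 3) = Δ·Π!·Σ² = 1/22  (sign -1)
combine: 4πI² = 441·2/77·1/22 = 63/121
take √, sign +1: I = 0.20355073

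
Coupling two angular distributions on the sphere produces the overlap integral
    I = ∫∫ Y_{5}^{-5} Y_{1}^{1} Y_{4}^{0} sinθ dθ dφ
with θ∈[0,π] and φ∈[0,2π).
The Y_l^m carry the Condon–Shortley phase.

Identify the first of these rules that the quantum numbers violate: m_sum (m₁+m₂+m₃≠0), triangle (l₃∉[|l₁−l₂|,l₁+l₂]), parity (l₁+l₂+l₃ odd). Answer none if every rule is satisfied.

m_sum

m₁+m₂+m₃ = -5 + 1 + 0 = -4  ✗
triangle: |5−1|=4 ≤ l₃=4 ≤ 5+1=6
parity: l₁+l₂+l₃ = 10 is even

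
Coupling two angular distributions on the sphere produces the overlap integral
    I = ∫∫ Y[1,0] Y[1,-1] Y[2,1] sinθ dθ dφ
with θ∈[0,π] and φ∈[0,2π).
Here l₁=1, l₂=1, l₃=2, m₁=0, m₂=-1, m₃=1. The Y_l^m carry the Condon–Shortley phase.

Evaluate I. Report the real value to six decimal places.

-0.218510

m-sum 0 ✓  L=4 even ✓  0≤2≤2 ✓
Π(2lᵢ+1) = 3×3×5 = 45
triangle coeff Δ(1,1,2) = 1/30
Σ_t [0,0]: t=0:+1/1 = 1/1
(3j)²=2/15 [(1 1 2; 0 0 0)], sign=+1
Σ_t [0,0]: t=0:+1/2 = 1/2
(3j)²=1/10 [(1 1 2; 0 -1 1)], sign=-1
⇒ 4πI² = 3/5
I = (-1)√(3/5/(4π)) = -0.21850969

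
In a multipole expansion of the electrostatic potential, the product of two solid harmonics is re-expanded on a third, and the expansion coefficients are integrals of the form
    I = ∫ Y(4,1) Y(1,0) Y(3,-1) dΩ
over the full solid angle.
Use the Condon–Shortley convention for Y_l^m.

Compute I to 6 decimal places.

m-sum 0 ✓  L=8 even ✓  3≤3≤5 ✓
Π(2lᵢ+1) = 9×3×7 = 189
triangle coeff Δ(4,1,3) = 1/252
Σ_t [1,1]: t=1:−1/36 = -1/36
(3j)²=4/63 [(4 1 3; 0 0 0)], sign=+1
Σ_t [1,1]: t=1:−1/48 = -1/48
(3j)²=5/84 [(4 1 3; 1 0 -1)], sign=-1
⇒ 4πI² = 5/7
I = (-1)√(5/7/(4π)) = -0.23841361

-0.238414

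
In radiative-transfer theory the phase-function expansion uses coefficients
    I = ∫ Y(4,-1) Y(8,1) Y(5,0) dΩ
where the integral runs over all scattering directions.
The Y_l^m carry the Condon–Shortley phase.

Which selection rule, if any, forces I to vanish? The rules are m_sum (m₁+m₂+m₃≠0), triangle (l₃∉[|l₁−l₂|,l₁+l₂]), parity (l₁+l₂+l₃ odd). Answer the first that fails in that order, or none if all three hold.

parity

m₁+m₂+m₃ = -1 + 1 + 0 = 0  ✓
triangle: |4−8|=4 ≤ l₃=5 ≤ 4+8=12  ✓
parity: l₁+l₂+l₃ = 17 is odd  ✗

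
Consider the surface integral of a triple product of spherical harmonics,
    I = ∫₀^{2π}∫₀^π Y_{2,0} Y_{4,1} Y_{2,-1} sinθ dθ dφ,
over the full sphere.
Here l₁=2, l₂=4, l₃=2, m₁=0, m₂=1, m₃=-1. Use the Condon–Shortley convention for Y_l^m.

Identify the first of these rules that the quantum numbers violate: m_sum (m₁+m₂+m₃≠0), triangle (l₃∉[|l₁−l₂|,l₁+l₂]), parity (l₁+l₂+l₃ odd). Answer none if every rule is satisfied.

Σmᵢ = 0  ✓
l₃∈[|l₁−l₂|,l₁+l₂]=[2,6], have l₃=2  ✓
Σlᵢ = 8 ⇒ even  ✓

none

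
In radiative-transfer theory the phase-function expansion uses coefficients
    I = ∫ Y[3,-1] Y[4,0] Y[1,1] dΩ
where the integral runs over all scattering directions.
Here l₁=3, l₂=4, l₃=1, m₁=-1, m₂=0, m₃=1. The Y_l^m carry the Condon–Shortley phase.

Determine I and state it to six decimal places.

0.150786

m-sum 0 ✓  L=8 even ✓  1≤1≤7 ✓
Π(2lᵢ+1) = 7×9×3 = 189
triangle coeff Δ(3,4,1) = 1/252
Σ_t [3,3]: t=3:−1/36 = -1/36
(3j)²=4/63 [(3 4 1; 0 0 0)], sign=+1
Σ_t [4,4]: t=4:+1/96 = 1/96
(3j)²=1/42 [(3 4 1; -1 0 1)], sign=+1
⇒ 4πI² = 2/7
I = (+1)√(2/7/(4π)) = 0.15078601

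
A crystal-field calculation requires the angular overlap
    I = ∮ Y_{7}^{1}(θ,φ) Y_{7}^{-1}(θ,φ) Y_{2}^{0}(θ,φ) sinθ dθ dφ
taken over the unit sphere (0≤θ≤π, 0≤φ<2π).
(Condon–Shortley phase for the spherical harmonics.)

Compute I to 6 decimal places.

m-sum 0 ✓  L=16 even ✓  0≤2≤14 ✓
Π(2lᵢ+1) = 15×15×5 = 1125
triangle coeff Δ(7,7,2) = 1/185640
Σ_t [5,7]: t=5:−1/2419200 t=6:+1/518400 t=7:−1/2419200 = 1/907200
(3j)²=56/3315 [(7 7 2; 0 0 0)], sign=+1
Σ_t [4,6]: t=4:+1/3870720 t=5:−1/604800 t=6:+1/2073600 = -53/58060800
(3j)²=2809/185640 [(7 7 2; 1 -1 0)], sign=-1
⇒ 4πI² = 14045/48841
I = (-1)√(14045/48841/(4π)) = -0.15127378

-0.151274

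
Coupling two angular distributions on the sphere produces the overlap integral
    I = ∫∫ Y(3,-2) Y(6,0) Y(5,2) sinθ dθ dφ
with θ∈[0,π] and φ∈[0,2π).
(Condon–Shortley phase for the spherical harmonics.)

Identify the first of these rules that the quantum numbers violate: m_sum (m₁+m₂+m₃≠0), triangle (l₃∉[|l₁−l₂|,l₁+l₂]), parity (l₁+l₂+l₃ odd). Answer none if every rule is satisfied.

Σmᵢ = 0  ✓
l₃∈[|l₁−l₂|,l₁+l₂]=[3,9], have l₃=5  ✓
Σlᵢ = 14 ⇒ even  ✓

none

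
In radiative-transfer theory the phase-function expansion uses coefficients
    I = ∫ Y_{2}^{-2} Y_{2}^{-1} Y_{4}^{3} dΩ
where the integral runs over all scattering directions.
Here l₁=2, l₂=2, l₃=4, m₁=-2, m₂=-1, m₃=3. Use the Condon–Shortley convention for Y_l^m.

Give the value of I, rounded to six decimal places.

Rules hold: Σm=0, L=8 even, 0≤4≤4.
N = 5·5·9 = 225
Δ = 0!·4!·4!/9! = 1/630
Racah Σ t=0..0: t=0:+1/16 = 1/16
⇒ 3j(2 2 4; 0 0 0)² = 2/35, sgn +1
Racah Σ t=0..0: t=0:+1/144 = 1/144
⇒ 3j(2 2 4; -2 -1 3)² = 1/18, sgn -1
4πI² = N·(3j₀)²·(3jₘ)² = 5/7
I = -1·√(0.714286/4π) = -0.23841361

-0.238414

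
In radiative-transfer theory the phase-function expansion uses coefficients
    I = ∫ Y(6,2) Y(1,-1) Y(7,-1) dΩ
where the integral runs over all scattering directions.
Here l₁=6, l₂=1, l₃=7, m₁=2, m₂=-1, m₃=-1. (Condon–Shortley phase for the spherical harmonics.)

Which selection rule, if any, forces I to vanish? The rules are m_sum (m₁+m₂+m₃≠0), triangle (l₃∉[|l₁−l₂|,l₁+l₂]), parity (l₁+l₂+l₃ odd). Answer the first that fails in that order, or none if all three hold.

Σmᵢ = 0  ✓
l₃∈[|l₁−l₂|,l₁+l₂]=[5,7], have l₃=7  ✓
Σlᵢ = 14 ⇒ even  ✓

none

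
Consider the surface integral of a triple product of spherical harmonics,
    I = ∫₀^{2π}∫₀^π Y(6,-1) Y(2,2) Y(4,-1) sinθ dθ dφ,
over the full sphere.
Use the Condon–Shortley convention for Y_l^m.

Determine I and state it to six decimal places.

-0.094091

m-sum 0 ✓  L=12 even ✓  4≤4≤8 ✓
Π(2lᵢ+1) = 13×5×9 = 585
triangle coeff Δ(6,2,4) = 1/6435
Σ_t [2,2]: t=2:+1/2304 = 1/2304
(3j)²=5/143 [(6 2 4; 0 0 0)], sign=+1
Σ_t [4,4]: t=4:+1/17280 = 1/17280
(3j)²=7/1287 [(6 2 4; -1 2 -1)], sign=-1
⇒ 4πI² = 175/1573
I = (-1)√(175/1573/(4π)) = -0.09409136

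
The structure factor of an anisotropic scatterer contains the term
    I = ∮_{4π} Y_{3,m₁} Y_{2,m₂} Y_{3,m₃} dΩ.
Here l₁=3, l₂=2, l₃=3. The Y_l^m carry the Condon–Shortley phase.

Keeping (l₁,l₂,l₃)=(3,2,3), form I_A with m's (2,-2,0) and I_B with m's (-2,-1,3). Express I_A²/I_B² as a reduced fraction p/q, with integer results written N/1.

4/5

Same 3,2,3: normalisation and zero-m 3j drop out of the ratio.
A: Δ: 2! 4! 2! / 9! → 1/3780; sum: t=0:+1/24 = 1/24; 3j²(3 2 3; 2 -2 0) = Δ·Π!·Σ² = 1/21  (sign -1)
B: Δ: 2! 4! 2! / 9! → 1/3780; sum: t=1:−1/48 = -1/48; 3j²(3 2 3; -2 -1 3) = Δ·Π!·Σ² = 5/84  (sign -1)
I_A²/I_B² = (1/21)/(5/84) = 4/5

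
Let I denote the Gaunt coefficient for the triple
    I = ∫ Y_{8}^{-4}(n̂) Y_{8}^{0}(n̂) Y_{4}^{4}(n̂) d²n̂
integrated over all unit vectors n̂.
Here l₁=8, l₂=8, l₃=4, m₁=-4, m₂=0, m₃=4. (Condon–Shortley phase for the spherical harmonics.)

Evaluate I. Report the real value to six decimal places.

Rules hold: Σm=0, L=20 even, 0≤4≤16.
N = 17·17·9 = 2601
Δ = 12!·4!·4!/21! = 1/185175900
Racah Σ t=4..8: t=4:+1/557383680 t=5:−1/21772800 t=6:+1/8294400 t=7:−1/21772800 t=8:+1/557383680 = 1/30965760
⇒ 3j(8 8 4; 0 0 0)² = 36/4199, sgn +1
Racah Σ t=8..8: t=8:+1/557383680 = 1/557383680
⇒ 3j(8 8 4; -4 0 4)² = 55/4199, sgn +1
4πI² = N·(3j₀)²·(3jₘ)² = 17820/61009
I = +1·√(0.292088/4π) = 0.15245861

0.152459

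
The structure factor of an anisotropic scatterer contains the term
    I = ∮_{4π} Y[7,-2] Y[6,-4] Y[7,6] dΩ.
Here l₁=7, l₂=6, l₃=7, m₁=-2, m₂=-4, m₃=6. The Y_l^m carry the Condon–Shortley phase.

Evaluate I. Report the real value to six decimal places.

-0.147792

m-sum 0 ✓  L=20 even ✓  1≤7≤13 ✓
Π(2lᵢ+1) = 15×13×15 = 2925
triangle coeff Δ(7,6,7) = 1/2444321880
Σ_t [0,6]: t=0:+1/2612736000 t=1:−1/20736000 t=2:+1/1658880 t=3:−1/746496 t=4:+1/1658880 t=5:−1/20736000 t=6:+1/2612736000 = -1/4354560
(3j)²=1000/138567 [(7 6 7; 0 0 0)], sign=+1
Σ_t [1,2]: t=1:−1/580608000 t=2:+1/174182400 = 1/248832000
(3j)²=21/1615 [(7 6 7; -2 -4 6)], sign=-1
⇒ 4πI² = 315000/1147619
I = (-1)√(315000/1147619/(4π)) = -0.14779219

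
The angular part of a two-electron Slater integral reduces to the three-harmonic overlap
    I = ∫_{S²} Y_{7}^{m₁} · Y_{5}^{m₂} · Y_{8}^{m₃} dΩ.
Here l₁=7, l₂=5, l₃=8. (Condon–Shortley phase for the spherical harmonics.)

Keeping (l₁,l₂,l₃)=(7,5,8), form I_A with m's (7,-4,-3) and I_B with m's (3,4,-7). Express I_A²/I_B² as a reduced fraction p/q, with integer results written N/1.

33/289

Same 7,5,8: normalisation and zero-m 3j drop out of the ratio.
A: Δ: 4! 10! 6! / 21! → 1/814773960; sum: t=0:+1/10450944000 = 1/10450944000; 3j²(7 5 8; 7 -4 -3) = Δ·Π!·Σ² = 11/6460  (sign -1)
B: Δ: 4! 10! 6! / 21! → 1/814773960; sum: t=3:−1/1567641600 t=4:+1/10450944000 = -17/31352832000; 3j²(7 5 8; 3 4 -7) = Δ·Π!·Σ² = 17/1140  (sign +1)
I_A²/I_B² = (11/6460)/(17/1140) = 33/289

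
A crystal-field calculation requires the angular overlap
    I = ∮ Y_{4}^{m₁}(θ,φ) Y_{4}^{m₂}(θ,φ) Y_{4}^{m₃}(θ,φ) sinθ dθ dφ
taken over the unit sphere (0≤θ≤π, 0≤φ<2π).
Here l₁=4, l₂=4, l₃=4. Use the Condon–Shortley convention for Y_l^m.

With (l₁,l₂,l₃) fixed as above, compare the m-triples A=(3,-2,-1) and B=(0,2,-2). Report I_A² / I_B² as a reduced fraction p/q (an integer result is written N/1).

70/121

Same 4,4,4: normalisation and zero-m 3j drop out of the ratio.
A: Δ: 4! 4! 4! / 13! → 1/450450; sum: t=0:+1/576 t=1:−1/864 = 1/1728; 3j²(4 4 4; 3 -2 -1) = Δ·Π!·Σ² = 5/1287  (sign -1)
B: Δ: 4! 4! 4! / 13! → 1/450450; sum: t=2:+1/384 t=3:−1/216 t=4:+1/2304 = -11/6912; 3j²(4 4 4; 0 2 -2) = Δ·Π!·Σ² = 11/1638  (sign -1)
I_A²/I_B² = (5/1287)/(11/1638) = 70/121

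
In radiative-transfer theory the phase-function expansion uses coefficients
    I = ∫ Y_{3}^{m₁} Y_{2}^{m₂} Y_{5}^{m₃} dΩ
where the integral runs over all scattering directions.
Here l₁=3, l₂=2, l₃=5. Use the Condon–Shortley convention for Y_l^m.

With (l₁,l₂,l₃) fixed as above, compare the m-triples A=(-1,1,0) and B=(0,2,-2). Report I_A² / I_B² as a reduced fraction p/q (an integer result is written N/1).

l's match ⇒ only the (l;m) 3-j factors differ between A and B.
A: triangle coeff Δ(3,2,5) = 1/2310; Σ_t [0,0]: t=0:+1/288 = 1/288; (3j)²=5/231 [(3 2 5; -1 1 0)], sign=-1
B: triangle coeff Δ(3,2,5) = 1/2310; Σ_t [0,0]: t=0:+1/864 = 1/864; (3j)²=1/66 [(3 2 5; 0 2 -2)], sign=-1
I_A²/I_B² = (5/231)/(1/66) = 10/7

10/7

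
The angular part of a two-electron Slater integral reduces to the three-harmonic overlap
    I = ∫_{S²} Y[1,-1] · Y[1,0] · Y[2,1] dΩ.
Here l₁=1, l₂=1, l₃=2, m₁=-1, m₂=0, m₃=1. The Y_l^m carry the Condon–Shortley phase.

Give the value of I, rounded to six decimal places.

-0.218510

Checks pass: Σm=0; 4 even; l₃=2∈[0,2].
(2·1+1)(2·1+1)(2·2+1) = 45
Δ: 0! 2! 2! / 5! → 1/30
sum: t=0:+1/1 = 1/1
3j²(1 1 2; 0 0 0) = Δ·Π!·Σ² = 2/15  (sign +1)
sum: t=0:+1/2 = 1/2
3j²(1 1 2; -1 0 1) = Δ·Π!·Σ² = 1/10  (sign -1)
combine: 4πI² = 45·2/15·1/10 = 3/5
take √, sign -1: I = -0.21850969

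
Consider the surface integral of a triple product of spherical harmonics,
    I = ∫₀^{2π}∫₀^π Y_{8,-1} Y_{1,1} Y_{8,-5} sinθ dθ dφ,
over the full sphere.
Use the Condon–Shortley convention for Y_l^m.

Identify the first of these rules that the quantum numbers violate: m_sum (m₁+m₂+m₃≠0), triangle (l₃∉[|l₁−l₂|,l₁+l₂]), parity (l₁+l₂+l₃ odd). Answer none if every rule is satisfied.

m₁+m₂+m₃ = -1 + 1 − 5 = -5  ✗
triangle: |8−1|=7 ≤ l₃=8 ≤ 8+1=9
parity: l₁+l₂+l₃ = 17 is odd

m_sum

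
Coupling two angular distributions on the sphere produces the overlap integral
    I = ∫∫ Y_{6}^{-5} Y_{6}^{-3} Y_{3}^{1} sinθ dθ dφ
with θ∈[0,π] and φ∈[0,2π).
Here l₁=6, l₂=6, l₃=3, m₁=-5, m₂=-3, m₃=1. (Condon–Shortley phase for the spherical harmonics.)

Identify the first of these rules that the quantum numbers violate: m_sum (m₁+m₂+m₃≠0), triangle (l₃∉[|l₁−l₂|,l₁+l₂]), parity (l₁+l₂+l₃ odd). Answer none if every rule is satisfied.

m_sum

azimuthal sum: -5 − 3 + 1 = -7  ✗
0 ≤ 3 ≤ 12 (triangle on l)
L = 6 + 6 + 3 = 15 (odd)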